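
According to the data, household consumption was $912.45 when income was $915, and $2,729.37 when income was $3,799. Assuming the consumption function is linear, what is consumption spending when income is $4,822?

C = 3373.86

MPC = (2729.37 − 912.45)/(3799 − 915) = 1816.92/2884 = 0.63
a = 912.45 − 0.63(915) = 912.45 − 576.45 = 336
C = 336 + 0.63(4822) = 336 + 3037.86 = 3373.86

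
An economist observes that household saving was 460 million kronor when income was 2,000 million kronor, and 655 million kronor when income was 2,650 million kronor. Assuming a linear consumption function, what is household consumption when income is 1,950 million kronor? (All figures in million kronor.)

MPS = ΔS/ΔY = (655 − 460)/(2650 − 2000) = 195/650 = 0.3
MPC = 1 − MPS = 0.7
Autonomous saving = 460 − 0.3(2000) = -140, so a = 140
C = 140 + 0.7(1950) = 140 + 1365 = 1505

C = 1505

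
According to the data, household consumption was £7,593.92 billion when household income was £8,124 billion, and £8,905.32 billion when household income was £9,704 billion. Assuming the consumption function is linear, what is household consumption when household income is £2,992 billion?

MPC = (8905.32 − 7593.92)/(9704 − 8124) = 1311.4/1580 = 0.83
a = 7593.92 − 0.83(8124) = 7593.92 − 6742.92 = 851
C = 851 + 0.83(2992) = 851 + 2483.36 = 3334.36

C = 3334.36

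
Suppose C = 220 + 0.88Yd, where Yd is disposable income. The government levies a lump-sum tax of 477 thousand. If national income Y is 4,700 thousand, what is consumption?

Yd = Y − T = 4700 − 477 = 4223
C = 220 + 0.88(4223) = 220 + 3716.24 = 3936.24

C = 3936.24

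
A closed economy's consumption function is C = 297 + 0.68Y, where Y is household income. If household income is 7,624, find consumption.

C = 5481.32

C = 297 + 0.68(7624) = 297 + 5184.32 = 5481.32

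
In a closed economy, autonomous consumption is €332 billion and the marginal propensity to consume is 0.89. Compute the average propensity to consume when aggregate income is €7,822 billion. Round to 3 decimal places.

APC = 0.932

C = 332 + 0.89(7822) = 7293.58
APC = C/Y = 7293.58/7822 = 0.932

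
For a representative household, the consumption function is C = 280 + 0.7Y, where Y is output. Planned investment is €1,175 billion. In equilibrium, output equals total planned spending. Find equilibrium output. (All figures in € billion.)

Y = 4850

Y = C + I = 280 + 0.7Y + 1175
Y − 0.7Y = 1455
0.3Y = 1455, so Y = 1455/0.3 = 4850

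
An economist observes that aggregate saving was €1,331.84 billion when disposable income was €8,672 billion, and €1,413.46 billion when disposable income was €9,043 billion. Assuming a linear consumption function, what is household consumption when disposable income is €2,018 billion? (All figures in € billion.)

C = 2150.04

MPS = ΔS/ΔY = (1413.46 − 1331.84)/(9043 − 8672) = 81.62/371 = 0.22
MPC = 1 − MPS = 0.78
Autonomous saving = 1331.84 − 0.22(8672) = -576, so a = 576
C = 576 + 0.78(2018) = 576 + 1574.04 = 2150.04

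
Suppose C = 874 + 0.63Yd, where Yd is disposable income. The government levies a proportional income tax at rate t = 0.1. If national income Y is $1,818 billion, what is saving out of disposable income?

S = -268.606

Yd = (1 − 0.1)(1818) = 0.9(1818) = 1636.2
C = 874 + 0.63(1636.2) = 874 + 1030.806 = 1904.806
S = Yd − C = 1636.2 − 1904.806 = -268.606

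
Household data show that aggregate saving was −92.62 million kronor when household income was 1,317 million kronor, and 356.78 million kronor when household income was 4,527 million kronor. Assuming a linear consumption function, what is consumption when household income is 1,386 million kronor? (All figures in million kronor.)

C = 1468.96

MPS = ΔS/ΔY = (356.78 − (-92.62))/(4527 − 1317) = 449.4/3210 = 0.14
MPC = 1 − MPS = 0.86
Autonomous saving = -92.62 − 0.14(1317) = -277, so a = 277
C = 277 + 0.86(1386) = 277 + 1191.96 = 1468.96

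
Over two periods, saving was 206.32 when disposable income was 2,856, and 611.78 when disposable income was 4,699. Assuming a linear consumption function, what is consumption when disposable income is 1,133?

C = 1305.74

MPS = ΔS/ΔY = (611.78 − 206.32)/(4699 − 2856) = 405.46/1843 = 0.22
MPC = 1 − MPS = 0.78
Autonomous saving = 206.32 − 0.22(2856) = -422, so a = 422
C = 422 + 0.78(1133) = 422 + 883.74 = 1305.74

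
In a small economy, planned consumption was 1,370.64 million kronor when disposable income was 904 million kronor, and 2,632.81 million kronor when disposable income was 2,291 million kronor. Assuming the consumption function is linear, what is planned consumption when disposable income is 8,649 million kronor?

C = 8418.59

MPC = (2632.81 − 1370.64)/(2291 − 904) = 1262.17/1387 = 0.91
a = 1370.64 − 0.91(904) = 1370.64 − 822.64 = 548
C = 548 + 0.91(8649) = 548 + 7870.59 = 8418.59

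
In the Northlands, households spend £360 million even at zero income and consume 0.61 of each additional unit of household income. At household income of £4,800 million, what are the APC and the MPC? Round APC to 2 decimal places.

MPC = 0.61 (the slope of the consumption function)
C = 360 + 0.61(4800) = 3288, so APC = 3288/4800 = 0.69

APC = 0.69; MPC = 0.61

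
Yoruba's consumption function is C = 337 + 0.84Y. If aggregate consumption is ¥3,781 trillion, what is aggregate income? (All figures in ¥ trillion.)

337 + 0.84Y = 3781
0.84Y = 3444, so Y = 3444/0.84 = 4100

Y = 4100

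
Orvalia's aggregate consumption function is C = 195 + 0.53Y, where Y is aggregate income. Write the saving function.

S = Y − C = Y − (195 + 0.53Y) = -195 + (1 − 0.53)Y

S = -195 + 0.47Y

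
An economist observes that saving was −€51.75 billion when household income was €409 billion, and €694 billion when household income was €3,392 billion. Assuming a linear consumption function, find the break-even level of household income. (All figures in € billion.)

MPS = ΔS/ΔY = (694 − (-51.75))/(3392 − 409) = 745.75/2983 = 0.25
MPC = 1 − MPS = 0.75
From S(409) = -51.75: −a + 0.25(409) = -51.75, so a = 102.25 − (-51.75) = 154
Break-even (S = 0): Y = a/MPS = 154/0.25 = 616

Y = 616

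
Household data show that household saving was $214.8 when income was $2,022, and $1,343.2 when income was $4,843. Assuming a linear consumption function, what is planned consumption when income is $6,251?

MPS = ΔS/ΔY = (1343.2 − 214.8)/(4843 − 2022) = 1128.4/2821 = 0.4
MPC = 1 − MPS = 0.6
Autonomous saving = 214.8 − 0.4(2022) = -594, so a = 594
C = 594 + 0.6(6251) = 594 + 3750.6 = 4344.6

C = 4344.6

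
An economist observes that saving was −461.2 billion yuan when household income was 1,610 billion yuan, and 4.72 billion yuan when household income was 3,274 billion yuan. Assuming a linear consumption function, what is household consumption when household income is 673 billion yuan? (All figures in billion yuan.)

MPS = ΔS/ΔY = (4.72 − (-461.2))/(3274 − 1610) = 465.92/1664 = 0.28
MPC = 1 − MPS = 0.72
Autonomous saving = -461.2 − 0.28(1610) = -912, so a = 912
C = 912 + 0.72(673) = 912 + 484.56 = 1396.56

C = 1396.56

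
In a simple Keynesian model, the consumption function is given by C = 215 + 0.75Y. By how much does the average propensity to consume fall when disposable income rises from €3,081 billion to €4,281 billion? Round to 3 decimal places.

ΔAPC = 0.020

At Y = 3081: C = 215 + 0.75(3081) = 2525.75, APC = 2525.75/3081 = 0.8198
At Y = 4281: C = 3425.75, APC = 3425.75/4281 = 0.8002
Fall in APC = 0.8198 − 0.8002 = 0.0196 ≈ 0.020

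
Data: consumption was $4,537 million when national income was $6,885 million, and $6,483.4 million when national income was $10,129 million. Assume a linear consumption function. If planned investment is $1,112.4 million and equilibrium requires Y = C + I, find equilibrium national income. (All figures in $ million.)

Y = 3796

MPC = (6483.4 − 4537)/(10129 − 6885) = 1946.4/3244 = 0.6
a = 4537 − 0.6(6885) = 406
Equilibrium: Y = 406 + 0.6Y + 1112.4
0.4Y = 1518.4, so Y = 1518.4/0.4 = 3796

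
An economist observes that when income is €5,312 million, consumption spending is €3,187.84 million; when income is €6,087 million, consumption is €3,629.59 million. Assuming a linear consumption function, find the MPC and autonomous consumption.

MPC = 0.57; a = 160

MPC = ΔC/ΔY = (3629.59 − 3187.84)/(6087 − 5312) = 441.75/775 = 0.57
a = C − MPC·Y = 3187.84 − 0.57(5312) = 3187.84 − 3027.84 = 160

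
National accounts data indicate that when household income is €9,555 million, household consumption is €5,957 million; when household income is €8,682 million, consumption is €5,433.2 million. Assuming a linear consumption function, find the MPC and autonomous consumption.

MPC = ΔC/ΔY = (5957 − 5433.2)/(9555 − 8682) = 523.8/873 = 0.6
a = C − MPC·Y = 5433.2 − 0.6(8682) = 5433.2 − 5209.2 = 224

MPC = 0.6; a = 224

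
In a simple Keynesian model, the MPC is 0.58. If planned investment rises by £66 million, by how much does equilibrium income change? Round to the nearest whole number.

The multiplier is 1/(1 − MPC) = 1/0.42.
ΔY = 66/0.42 = 157.14 ≈ 157

ΔY ≈ 157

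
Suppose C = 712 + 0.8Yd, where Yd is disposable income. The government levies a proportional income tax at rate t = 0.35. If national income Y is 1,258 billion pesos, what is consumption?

C = 1366.16

Yd = (1 − 0.35)(1258) = 0.65(1258) = 817.7
C = 712 + 0.8(817.7) = 712 + 654.16 = 1366.16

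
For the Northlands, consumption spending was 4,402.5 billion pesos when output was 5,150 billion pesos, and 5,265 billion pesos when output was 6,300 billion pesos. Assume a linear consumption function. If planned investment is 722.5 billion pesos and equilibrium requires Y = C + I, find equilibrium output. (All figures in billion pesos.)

Y = 5050

MPC = (5265 − 4402.5)/(6300 − 5150) = 862.5/1150 = 0.75
a = 4402.5 − 0.75(5150) = 540
Equilibrium: Y = 540 + 0.75Y + 722.5
0.25Y = 1262.5, so Y = 1262.5/0.25 = 5050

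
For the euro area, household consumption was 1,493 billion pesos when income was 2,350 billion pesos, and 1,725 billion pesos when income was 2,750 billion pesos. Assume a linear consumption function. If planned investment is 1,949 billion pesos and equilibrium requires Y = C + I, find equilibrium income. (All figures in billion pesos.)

MPC = (1725 − 1493)/(2750 − 2350) = 232/400 = 0.58
a = 1493 − 0.58(2350) = 130
Equilibrium: Y = 130 + 0.58Y + 1949
0.42Y = 2079, so Y = 2079/0.42 = 4950

Y = 4950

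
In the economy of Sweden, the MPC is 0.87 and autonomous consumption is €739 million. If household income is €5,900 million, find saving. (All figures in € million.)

S = 28

C = 739 + 0.87(5900) = 739 + 5133 = 5872
S = Y − C = 5900 − 5872 = 28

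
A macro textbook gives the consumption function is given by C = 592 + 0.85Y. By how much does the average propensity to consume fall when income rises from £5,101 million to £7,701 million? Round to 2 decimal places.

At Y = 5101: C = 592 + 0.85(5101) = 4927.85, APC = 4927.85/5101 = 0.966
At Y = 7701: C = 7137.85, APC = 7137.85/7701 = 0.927
Fall in APC = 0.966 − 0.927 = 0.039 ≈ 0.04

ΔAPC = 0.04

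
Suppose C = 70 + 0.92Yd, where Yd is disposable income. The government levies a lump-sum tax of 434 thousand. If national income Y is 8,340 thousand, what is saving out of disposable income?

Yd = Y − T = 8340 − 434 = 7906
C = 70 + 0.92(7906) = 70 + 7273.52 = 7343.52
S = Yd − C = 7906 − 7343.52 = 562.48

S = 562.48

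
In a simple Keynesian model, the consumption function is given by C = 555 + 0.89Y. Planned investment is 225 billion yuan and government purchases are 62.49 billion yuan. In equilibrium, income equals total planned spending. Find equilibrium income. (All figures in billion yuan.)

Y = 7659

Y = C + I + G = 555 + 0.89Y + 225 + 62.49
Y − 0.89Y = 842.49
0.11Y = 842.49, so Y = 842.49/0.11 = 7659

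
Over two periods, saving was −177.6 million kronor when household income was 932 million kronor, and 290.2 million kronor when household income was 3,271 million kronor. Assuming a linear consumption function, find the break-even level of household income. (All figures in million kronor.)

MPS = ΔS/ΔY = (290.2 − (-177.6))/(3271 − 932) = 467.8/2339 = 0.2
MPC = 1 − MPS = 0.8
From S(932) = -177.6: −a + 0.2(932) = -177.6, so a = 186.4 − (-177.6) = 364
Break-even (S = 0): Y = a/MPS = 364/0.2 = 1820

Y = 1820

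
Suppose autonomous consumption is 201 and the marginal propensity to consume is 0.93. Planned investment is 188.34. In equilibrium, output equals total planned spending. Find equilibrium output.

Y = C + I = 201 + 0.93Y + 188.34
Y − 0.93Y = 389.34
0.07Y = 389.34, so Y = 389.34/0.07 = 5562

Y = 5562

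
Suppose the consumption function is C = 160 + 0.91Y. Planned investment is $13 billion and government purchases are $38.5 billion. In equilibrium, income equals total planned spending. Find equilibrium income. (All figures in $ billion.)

Y = 2350

Y = C + I + G = 160 + 0.91Y + 13 + 38.5
Y − 0.91Y = 211.5
0.09Y = 211.5, so Y = 211.5/0.09 = 2350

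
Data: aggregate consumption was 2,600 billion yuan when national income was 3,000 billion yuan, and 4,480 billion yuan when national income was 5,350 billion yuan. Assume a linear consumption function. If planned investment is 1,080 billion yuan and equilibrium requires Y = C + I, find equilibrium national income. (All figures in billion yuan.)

MPC = (4480 − 2600)/(5350 − 3000) = 1880/2350 = 0.8
a = 2600 − 0.8(3000) = 200
Equilibrium: Y = 200 + 0.8Y + 1080
0.2Y = 1280, so Y = 1280/0.2 = 6400

Y = 6400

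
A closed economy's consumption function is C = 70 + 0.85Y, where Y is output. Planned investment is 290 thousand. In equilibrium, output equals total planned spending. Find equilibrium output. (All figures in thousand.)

Y = C + I = 70 + 0.85Y + 290
Y − 0.85Y = 360
0.15Y = 360, so Y = 360/0.15 = 2400

Y = 2400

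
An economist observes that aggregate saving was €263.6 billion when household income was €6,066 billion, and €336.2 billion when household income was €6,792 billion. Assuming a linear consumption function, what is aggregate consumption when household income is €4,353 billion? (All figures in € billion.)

MPS = ΔS/ΔY = (336.2 − 263.6)/(6792 − 6066) = 72.6/726 = 0.1
MPC = 1 − MPS = 0.9
Autonomous saving = 263.6 − 0.1(6066) = -343, so a = 343
C = 343 + 0.9(4353) = 343 + 3917.7 = 4260.7

C = 4260.7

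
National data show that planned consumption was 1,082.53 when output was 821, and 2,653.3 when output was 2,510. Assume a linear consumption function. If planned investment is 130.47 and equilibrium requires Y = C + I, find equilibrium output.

Y = 6421

MPC = (2653.3 − 1082.53)/(2510 − 821) = 1570.77/1689 = 0.93
a = 1082.53 − 0.93(821) = 319
Equilibrium: Y = 319 + 0.93Y + 130.47
0.07Y = 449.47, so Y = 449.47/0.07 = 6421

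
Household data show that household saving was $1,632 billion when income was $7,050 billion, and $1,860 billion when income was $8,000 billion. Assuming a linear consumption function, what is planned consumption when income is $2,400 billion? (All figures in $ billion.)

C = 1884

MPS = ΔS/ΔY = (1860 − 1632)/(8000 − 7050) = 228/950 = 0.24
MPC = 1 − MPS = 0.76
Autonomous saving = 1632 − 0.24(7050) = -60, so a = 60
C = 60 + 0.76(2400) = 60 + 1824 = 1884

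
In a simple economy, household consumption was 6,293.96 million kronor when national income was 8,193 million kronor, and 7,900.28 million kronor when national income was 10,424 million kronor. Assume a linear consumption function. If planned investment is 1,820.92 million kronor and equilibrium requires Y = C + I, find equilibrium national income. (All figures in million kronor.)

Y = 7914

MPC = (7900.28 − 6293.96)/(10424 − 8193) = 1606.32/2231 = 0.72
a = 6293.96 − 0.72(8193) = 395
Equilibrium: Y = 395 + 0.72Y + 1820.92
0.28Y = 2215.92, so Y = 2215.92/0.28 = 7914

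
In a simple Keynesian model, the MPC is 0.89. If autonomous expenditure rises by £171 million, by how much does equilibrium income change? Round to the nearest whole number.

ΔY ≈ 1555

The multiplier is 1/(1 − MPC) = 1/0.11.
ΔY = 171/0.11 = 1554.55 ≈ 1555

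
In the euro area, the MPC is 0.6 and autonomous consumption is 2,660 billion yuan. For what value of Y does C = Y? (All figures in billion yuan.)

At break-even, C = Y: 2660 + 0.6Y = Y
0.4Y = 2660, so Y = 2660/0.4 = 6650

Y = 6650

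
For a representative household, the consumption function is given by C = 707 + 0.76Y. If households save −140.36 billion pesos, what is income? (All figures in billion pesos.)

S = Y − C = -707 + 0.24Y
-707 + 0.24Y = -140.36, so 0.24Y = 566.64 and Y = 2361

Y = 2361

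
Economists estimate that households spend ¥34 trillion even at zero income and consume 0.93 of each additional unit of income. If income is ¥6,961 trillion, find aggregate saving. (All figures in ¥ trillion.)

S = 453.27

C = 34 + 0.93(6961) = 34 + 6473.73 = 6507.73
S = Y − C = 6961 − 6507.73 = 453.27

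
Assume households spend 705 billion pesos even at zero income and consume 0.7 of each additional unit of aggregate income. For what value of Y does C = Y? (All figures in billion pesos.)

At break-even, C = Y: 705 + 0.7Y = Y
0.3Y = 705, so Y = 705/0.3 = 2350

Y = 2350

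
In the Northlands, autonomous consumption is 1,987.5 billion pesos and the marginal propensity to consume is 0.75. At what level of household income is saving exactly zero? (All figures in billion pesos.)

At break-even, C = Y: 1987.5 + 0.75Y = Y
0.25Y = 1987.5, so Y = 1987.5/0.25 = 7950

Y = 7950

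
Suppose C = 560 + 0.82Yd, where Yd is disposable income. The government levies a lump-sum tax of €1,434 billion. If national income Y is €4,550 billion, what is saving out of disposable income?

Yd = Y − T = 4550 − 1434 = 3116
C = 560 + 0.82(3116) = 560 + 2555.12 = 3115.12
S = Yd − C = 3116 − 3115.12 = 0.88

S = 0.88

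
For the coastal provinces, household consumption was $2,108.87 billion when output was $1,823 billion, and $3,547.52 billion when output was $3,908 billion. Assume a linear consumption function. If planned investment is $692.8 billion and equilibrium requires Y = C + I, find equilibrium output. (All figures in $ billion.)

MPC = (3547.52 − 2108.87)/(3908 − 1823) = 1438.65/2085 = 0.69
a = 2108.87 − 0.69(1823) = 851
Equilibrium: Y = 851 + 0.69Y + 692.8
0.31Y = 1543.8, so Y = 1543.8/0.31 = 4980

Y = 4980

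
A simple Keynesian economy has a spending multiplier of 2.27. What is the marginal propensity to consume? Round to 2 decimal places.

MPC = 0.56

k = 1/(1 − MPC), so 1 − MPC = 1/k = 1/2.27 = 0.4405
MPC = 1 − 0.4405 = 0.56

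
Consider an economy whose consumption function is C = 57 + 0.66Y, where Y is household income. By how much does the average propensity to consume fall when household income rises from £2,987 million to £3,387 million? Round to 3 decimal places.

ΔAPC = 0.002

At Y = 2987: C = 57 + 0.66(2987) = 2028.42, APC = 2028.42/2987 = 0.6791
At Y = 3387: C = 2292.42, APC = 2292.42/3387 = 0.6768
Fall in APC = 0.6791 − 0.6768 = 0.0023 ≈ 0.002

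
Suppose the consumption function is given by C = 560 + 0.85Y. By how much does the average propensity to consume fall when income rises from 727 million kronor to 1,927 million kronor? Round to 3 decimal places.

At Y = 727: C = 560 + 0.85(727) = 1177.95, APC = 1177.95/727 = 1.6203
At Y = 1927: C = 2197.95, APC = 2197.95/1927 = 1.1406
Fall in APC = 1.6203 − 1.1406 = 0.4797 ≈ 0.480

ΔAPC = 0.480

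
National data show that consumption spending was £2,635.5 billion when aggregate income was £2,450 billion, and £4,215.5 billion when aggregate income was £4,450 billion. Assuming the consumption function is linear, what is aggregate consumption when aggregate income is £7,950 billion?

C = 6980.5

MPC = (4215.5 − 2635.5)/(4450 − 2450) = 1580/2000 = 0.79
a = 2635.5 − 0.79(2450) = 2635.5 − 1935.5 = 700
C = 700 + 0.79(7950) = 700 + 6280.5 = 6980.5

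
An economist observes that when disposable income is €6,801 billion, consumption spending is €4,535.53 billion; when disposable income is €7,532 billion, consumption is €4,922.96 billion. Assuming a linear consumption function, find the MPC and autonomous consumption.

MPC = 0.53; a = 931

MPC = ΔC/ΔY = (4922.96 − 4535.53)/(7532 − 6801) = 387.43/731 = 0.53
a = C − MPC·Y = 4535.53 − 0.53(6801) = 4535.53 − 3604.53 = 931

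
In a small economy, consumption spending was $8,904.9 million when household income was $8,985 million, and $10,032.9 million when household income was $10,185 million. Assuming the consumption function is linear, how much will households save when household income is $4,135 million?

MPC = (10032.9 − 8904.9)/(10185 − 8985) = 1128/1200 = 0.94
a = 8904.9 − 0.94(8985) = 8904.9 − 8445.9 = 459
C = 459 + 0.94(4135) = 4345.9
S = 4135 − 4345.9 = -210.9

S = -210.9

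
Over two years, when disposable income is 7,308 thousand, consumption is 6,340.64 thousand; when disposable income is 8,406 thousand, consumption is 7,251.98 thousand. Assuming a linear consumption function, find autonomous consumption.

MPC = ΔC/ΔY = (7251.98 − 6340.64)/(8406 − 7308) = 911.34/1098 = 0.83
a = C − MPC·Y = 6340.64 − 0.83(7308) = 6340.64 − 6065.64 = 275

a = 275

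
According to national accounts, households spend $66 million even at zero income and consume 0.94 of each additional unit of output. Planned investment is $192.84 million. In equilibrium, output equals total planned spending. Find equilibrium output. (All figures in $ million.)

Y = C + I = 66 + 0.94Y + 192.84
Y − 0.94Y = 258.84
0.06Y = 258.84, so Y = 258.84/0.06 = 4314

Y = 4314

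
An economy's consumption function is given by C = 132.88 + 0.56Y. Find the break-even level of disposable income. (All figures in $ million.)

Y = 302

At break-even, C = Y: 132.88 + 0.56Y = Y
0.44Y = 132.88, so Y = 132.88/0.44 = 302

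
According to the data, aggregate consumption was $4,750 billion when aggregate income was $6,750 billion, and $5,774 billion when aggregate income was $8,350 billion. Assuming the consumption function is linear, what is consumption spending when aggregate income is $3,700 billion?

C = 2798

MPC = (5774 − 4750)/(8350 − 6750) = 1024/1600 = 0.64
a = 4750 − 0.64(6750) = 4750 − 4320 = 430
C = 430 + 0.64(3700) = 430 + 2368 = 2798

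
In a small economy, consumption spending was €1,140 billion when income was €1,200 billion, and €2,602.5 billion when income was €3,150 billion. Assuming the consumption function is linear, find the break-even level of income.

MPC = (2602.5 − 1140)/(3150 − 1200) = 1462.5/1950 = 0.75
a = 1140 − 0.75(1200) = 1140 − 900 = 240
Break-even: Y = a/(1−MPC) = 240/0.25 = 960

Y = 960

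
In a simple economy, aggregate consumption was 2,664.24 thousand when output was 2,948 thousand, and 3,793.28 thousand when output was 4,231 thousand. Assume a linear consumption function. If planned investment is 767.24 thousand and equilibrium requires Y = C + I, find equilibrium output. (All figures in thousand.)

Y = 6977

MPC = (3793.28 − 2664.24)/(4231 − 2948) = 1129.04/1283 = 0.88
a = 2664.24 − 0.88(2948) = 70
Equilibrium: Y = 70 + 0.88Y + 767.24
0.12Y = 837.24, so Y = 837.24/0.12 = 6977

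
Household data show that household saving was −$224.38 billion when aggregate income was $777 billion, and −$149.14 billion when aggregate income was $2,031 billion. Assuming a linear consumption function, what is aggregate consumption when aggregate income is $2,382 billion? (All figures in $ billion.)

MPS = ΔS/ΔY = (-149.14 − (-224.38))/(2031 − 777) = 75.24/1254 = 0.06
MPC = 1 − MPS = 0.94
Autonomous saving = -224.38 − 0.06(777) = -271, so a = 271
C = 271 + 0.94(2382) = 271 + 2239.08 = 2510.08

C = 2510.08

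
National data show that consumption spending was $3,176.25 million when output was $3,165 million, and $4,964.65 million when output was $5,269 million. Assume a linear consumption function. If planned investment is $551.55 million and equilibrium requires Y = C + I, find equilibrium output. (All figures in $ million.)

MPC = (4964.65 − 3176.25)/(5269 − 3165) = 1788.4/2104 = 0.85
a = 3176.25 − 0.85(3165) = 486
Equilibrium: Y = 486 + 0.85Y + 551.55
0.15Y = 1037.55, so Y = 1037.55/0.15 = 6917

Y = 6917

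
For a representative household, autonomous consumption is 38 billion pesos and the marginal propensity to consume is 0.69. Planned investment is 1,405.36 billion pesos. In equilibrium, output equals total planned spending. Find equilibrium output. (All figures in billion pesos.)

Y = C + I = 38 + 0.69Y + 1405.36
Y − 0.69Y = 1443.36
0.31Y = 1443.36, so Y = 1443.36/0.31 = 4656

Y = 4656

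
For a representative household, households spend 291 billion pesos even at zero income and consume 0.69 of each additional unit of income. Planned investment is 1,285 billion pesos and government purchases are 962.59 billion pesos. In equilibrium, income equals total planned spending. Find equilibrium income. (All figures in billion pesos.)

Y = 8189

Y = C + I + G = 291 + 0.69Y + 1285 + 962.59
Y − 0.69Y = 2538.59
0.31Y = 2538.59, so Y = 2538.59/0.31 = 8189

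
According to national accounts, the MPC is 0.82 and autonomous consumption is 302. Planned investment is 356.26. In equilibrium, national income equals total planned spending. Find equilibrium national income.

Y = 3657

Y = C + I = 302 + 0.82Y + 356.26
Y − 0.82Y = 658.26
0.18Y = 658.26, so Y = 658.26/0.18 = 3657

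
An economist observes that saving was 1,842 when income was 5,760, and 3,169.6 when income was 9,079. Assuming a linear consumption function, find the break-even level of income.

Y = 1155

MPS = ΔS/ΔY = (3169.6 − 1842)/(9079 − 5760) = 1327.6/3319 = 0.4
MPC = 1 − MPS = 0.6
From S(5760) = 1842: −a + 0.4(5760) = 1842, so a = 2304 − 1842 = 462
Break-even (S = 0): Y = a/MPS = 462/0.4 = 1155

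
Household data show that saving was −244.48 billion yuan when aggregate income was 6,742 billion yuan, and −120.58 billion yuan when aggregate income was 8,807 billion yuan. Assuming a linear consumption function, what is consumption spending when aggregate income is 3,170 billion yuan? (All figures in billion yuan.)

C = 3628.8

MPS = ΔS/ΔY = (-120.58 − (-244.48))/(8807 − 6742) = 123.9/2065 = 0.06
MPC = 1 − MPS = 0.94
Autonomous saving = -244.48 − 0.06(6742) = -649, so a = 649
C = 649 + 0.94(3170) = 649 + 2979.8 = 3628.8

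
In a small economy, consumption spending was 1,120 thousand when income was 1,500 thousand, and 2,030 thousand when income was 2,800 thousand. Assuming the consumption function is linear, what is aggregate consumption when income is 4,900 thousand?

MPC = (2030 − 1120)/(2800 − 1500) = 910/1300 = 0.7
a = 1120 − 0.7(1500) = 1120 − 1050 = 70
C = 70 + 0.7(4900) = 70 + 3430 = 3500

C = 3500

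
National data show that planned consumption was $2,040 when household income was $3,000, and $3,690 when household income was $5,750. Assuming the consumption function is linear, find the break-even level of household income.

MPC = (3690 − 2040)/(5750 − 3000) = 1650/2750 = 0.6
a = 2040 − 0.6(3000) = 2040 − 1800 = 240
Break-even: Y = a/(1−MPC) = 240/0.4 = 600

Y = 600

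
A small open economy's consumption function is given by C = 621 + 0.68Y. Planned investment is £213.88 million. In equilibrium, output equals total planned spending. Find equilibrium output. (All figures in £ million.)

Y = 2609

Y = C + I = 621 + 0.68Y + 213.88
Y − 0.68Y = 834.88
0.32Y = 834.88, so Y = 834.88/0.32 = 2609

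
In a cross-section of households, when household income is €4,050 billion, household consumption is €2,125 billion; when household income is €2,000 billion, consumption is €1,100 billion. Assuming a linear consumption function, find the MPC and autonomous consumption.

MPC = ΔC/ΔY = (2125 − 1100)/(4050 − 2000) = 1025/2050 = 0.5
a = C − MPC·Y = 1100 − 0.5(2000) = 1100 − 1000 = 100

MPC = 0.5; a = 100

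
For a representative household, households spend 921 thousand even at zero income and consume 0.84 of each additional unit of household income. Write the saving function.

S = -921 + 0.16Y

S = Y − C = Y − (921 + 0.84Y) = -921 + (1 − 0.84)Y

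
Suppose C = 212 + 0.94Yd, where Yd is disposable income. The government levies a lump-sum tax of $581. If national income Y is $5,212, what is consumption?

C = 4565.14

Yd = Y − T = 5212 − 581 = 4631
C = 212 + 0.94(4631) = 212 + 4353.14 = 4565.14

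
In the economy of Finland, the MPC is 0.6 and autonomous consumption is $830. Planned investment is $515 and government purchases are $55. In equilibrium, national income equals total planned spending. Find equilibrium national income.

Y = 3500

Y = C + I + G = 830 + 0.6Y + 515 + 55
Y − 0.6Y = 1400
0.4Y = 1400, so Y = 1400/0.4 = 3500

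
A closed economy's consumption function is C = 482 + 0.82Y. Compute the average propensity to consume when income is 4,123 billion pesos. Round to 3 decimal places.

C = 482 + 0.82(4123) = 3862.86
APC = C/Y = 3862.86/4123 = 0.937

APC = 0.937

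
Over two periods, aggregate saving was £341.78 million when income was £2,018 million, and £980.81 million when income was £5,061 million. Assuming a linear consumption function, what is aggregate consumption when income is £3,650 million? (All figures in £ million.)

C = 2965.5

MPS = ΔS/ΔY = (980.81 − 341.78)/(5061 − 2018) = 639.03/3043 = 0.21
MPC = 1 − MPS = 0.79
Autonomous saving = 341.78 − 0.21(2018) = -82, so a = 82
C = 82 + 0.79(3650) = 82 + 2883.5 = 2965.5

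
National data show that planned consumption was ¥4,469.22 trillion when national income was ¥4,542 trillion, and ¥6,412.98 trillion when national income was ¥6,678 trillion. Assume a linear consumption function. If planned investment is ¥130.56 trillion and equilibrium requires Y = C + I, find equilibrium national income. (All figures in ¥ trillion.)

Y = 5184

MPC = (6412.98 − 4469.22)/(6678 − 4542) = 1943.76/2136 = 0.91
a = 4469.22 − 0.91(4542) = 336
Equilibrium: Y = 336 + 0.91Y + 130.56
0.09Y = 466.56, so Y = 466.56/0.09 = 5184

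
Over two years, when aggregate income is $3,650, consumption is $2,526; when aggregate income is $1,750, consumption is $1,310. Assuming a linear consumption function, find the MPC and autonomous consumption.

MPC = 0.64; a = 190

MPC = ΔC/ΔY = (2526 − 1310)/(3650 − 1750) = 1216/1900 = 0.64
a = C − MPC·Y = 1310 − 0.64(1750) = 1310 − 1120 = 190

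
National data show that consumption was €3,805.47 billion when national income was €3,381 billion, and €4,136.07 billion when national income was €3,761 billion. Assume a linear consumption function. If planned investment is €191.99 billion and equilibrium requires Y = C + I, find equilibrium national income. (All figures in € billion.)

MPC = (4136.07 − 3805.47)/(3761 − 3381) = 330.6/380 = 0.87
a = 3805.47 − 0.87(3381) = 864
Equilibrium: Y = 864 + 0.87Y + 191.99
0.13Y = 1055.99, so Y = 1055.99/0.13 = 8123

Y = 8123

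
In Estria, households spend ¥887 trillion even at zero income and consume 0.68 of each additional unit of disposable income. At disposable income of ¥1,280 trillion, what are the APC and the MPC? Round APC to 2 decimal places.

MPC = 0.68 (the slope of the consumption function)
C = 887 + 0.68(1280) = 1757.4, so APC = 1757.4/1280 = 1.37

APC = 1.37; MPC = 0.68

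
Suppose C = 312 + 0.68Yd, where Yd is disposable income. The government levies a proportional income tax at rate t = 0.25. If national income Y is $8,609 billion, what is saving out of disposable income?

Yd = (1 − 0.25)(8609) = 0.75(8609) = 6456.75
C = 312 + 0.68(6456.75) = 312 + 4390.59 = 4702.59
S = Yd − C = 6456.75 − 4702.59 = 1754.16

S = 1754.16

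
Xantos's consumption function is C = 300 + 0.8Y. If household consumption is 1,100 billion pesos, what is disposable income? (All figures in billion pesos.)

300 + 0.8Y = 1100
0.8Y = 800, so Y = 800/0.8 = 1000

Y = 1000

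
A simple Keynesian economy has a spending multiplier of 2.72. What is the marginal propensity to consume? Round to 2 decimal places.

k = 1/(1 − MPC), so 1 − MPC = 1/k = 1/2.72 = 0.3676
MPC = 1 − 0.3676 = 0.63

MPC = 0.63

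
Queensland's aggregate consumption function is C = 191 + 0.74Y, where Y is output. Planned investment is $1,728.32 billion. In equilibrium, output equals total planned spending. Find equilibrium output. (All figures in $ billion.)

Y = 7382

Y = C + I = 191 + 0.74Y + 1728.32
Y − 0.74Y = 1919.32
0.26Y = 1919.32, so Y = 1919.32/0.26 = 7382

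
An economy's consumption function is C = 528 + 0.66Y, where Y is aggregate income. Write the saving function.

S = Y − C = Y − (528 + 0.66Y) = -528 + (1 − 0.66)Y

S = -528 + 0.34Y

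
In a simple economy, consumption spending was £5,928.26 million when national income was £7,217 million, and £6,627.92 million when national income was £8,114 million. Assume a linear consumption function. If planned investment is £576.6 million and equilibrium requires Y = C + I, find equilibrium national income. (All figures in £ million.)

Y = 3980

MPC = (6627.92 − 5928.26)/(8114 − 7217) = 699.66/897 = 0.78
a = 5928.26 − 0.78(7217) = 299
Equilibrium: Y = 299 + 0.78Y + 576.6
0.22Y = 875.6, so Y = 875.6/0.22 = 3980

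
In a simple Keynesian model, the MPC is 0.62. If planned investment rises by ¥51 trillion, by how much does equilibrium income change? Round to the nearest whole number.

The multiplier is 1/(1 − MPC) = 1/0.38.
ΔY = 51/0.38 = 134.21 ≈ 134

ΔY ≈ 134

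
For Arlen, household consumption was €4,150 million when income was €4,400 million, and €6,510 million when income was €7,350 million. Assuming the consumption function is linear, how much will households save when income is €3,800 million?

S = 130

MPC = (6510 − 4150)/(7350 − 4400) = 2360/2950 = 0.8
a = 4150 − 0.8(4400) = 4150 − 3520 = 630
C = 630 + 0.8(3800) = 3670
S = 3800 − 3670 = 130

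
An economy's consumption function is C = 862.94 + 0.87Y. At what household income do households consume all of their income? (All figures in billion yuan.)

Y = 6638

At break-even, C = Y: 862.94 + 0.87Y = Y
0.13Y = 862.94, so Y = 862.94/0.13 = 6638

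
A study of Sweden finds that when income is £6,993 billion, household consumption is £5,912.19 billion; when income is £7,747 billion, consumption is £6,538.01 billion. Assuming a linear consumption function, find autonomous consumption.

MPC = ΔC/ΔY = (6538.01 − 5912.19)/(7747 − 6993) = 625.82/754 = 0.83
a = C − MPC·Y = 5912.19 − 0.83(6993) = 5912.19 − 5804.19 = 108

a = 108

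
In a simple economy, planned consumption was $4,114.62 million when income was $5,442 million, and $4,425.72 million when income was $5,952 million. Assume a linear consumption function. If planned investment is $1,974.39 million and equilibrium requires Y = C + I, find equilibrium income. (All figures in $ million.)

Y = 7101

MPC = (4425.72 − 4114.62)/(5952 − 5442) = 311.1/510 = 0.61
a = 4114.62 − 0.61(5442) = 795
Equilibrium: Y = 795 + 0.61Y + 1974.39
0.39Y = 2769.39, so Y = 2769.39/0.39 = 7101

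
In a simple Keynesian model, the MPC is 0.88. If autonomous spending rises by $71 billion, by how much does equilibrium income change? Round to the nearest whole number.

The multiplier is 1/(1 − MPC) = 1/0.12.
ΔY = 71/0.12 = 591.67 ≈ 592

ΔY ≈ 592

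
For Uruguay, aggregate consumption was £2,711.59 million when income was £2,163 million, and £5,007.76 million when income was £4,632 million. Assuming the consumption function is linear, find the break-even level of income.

Y = 10000

MPC = (5007.76 − 2711.59)/(4632 − 2163) = 2296.17/2469 = 0.93
a = 2711.59 − 0.93(2163) = 2711.59 − 2011.59 = 700
Break-even: Y = a/(1−MPC) = 700/0.07 = 10000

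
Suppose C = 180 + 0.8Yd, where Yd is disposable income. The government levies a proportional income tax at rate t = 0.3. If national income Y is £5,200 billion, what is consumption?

Yd = (1 − 0.3)(5200) = 0.7(5200) = 3640
C = 180 + 0.8(3640) = 180 + 2912 = 3092

C = 3092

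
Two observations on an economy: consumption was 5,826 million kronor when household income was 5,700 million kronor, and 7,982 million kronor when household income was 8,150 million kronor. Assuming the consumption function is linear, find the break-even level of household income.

Y = 6750

MPC = (7982 − 5826)/(8150 − 5700) = 2156/2450 = 0.88
a = 5826 − 0.88(5700) = 5826 − 5016 = 810
Break-even: Y = a/(1−MPC) = 810/0.12 = 6750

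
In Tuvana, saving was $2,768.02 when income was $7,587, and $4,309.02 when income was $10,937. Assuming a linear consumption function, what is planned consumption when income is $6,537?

MPS = ΔS/ΔY = (4309.02 − 2768.02)/(10937 − 7587) = 1541/3350 = 0.46
MPC = 1 − MPS = 0.54
Autonomous saving = 2768.02 − 0.46(7587) = -722, so a = 722
C = 722 + 0.54(6537) = 722 + 3529.98 = 4251.98

C = 4251.98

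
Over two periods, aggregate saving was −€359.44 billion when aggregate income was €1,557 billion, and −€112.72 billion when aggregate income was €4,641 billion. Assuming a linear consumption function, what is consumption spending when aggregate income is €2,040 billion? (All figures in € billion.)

C = 2360.8

MPS = ΔS/ΔY = (-112.72 − (-359.44))/(4641 − 1557) = 246.72/3084 = 0.08
MPC = 1 − MPS = 0.92
Autonomous saving = -359.44 − 0.08(1557) = -484, so a = 484
C = 484 + 0.92(2040) = 484 + 1876.8 = 2360.8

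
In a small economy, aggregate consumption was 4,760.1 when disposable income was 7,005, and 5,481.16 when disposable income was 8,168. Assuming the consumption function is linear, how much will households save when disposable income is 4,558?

MPC = (5481.16 − 4760.1)/(8168 − 7005) = 721.06/1163 = 0.62
a = 4760.1 − 0.62(7005) = 4760.1 − 4343.1 = 417
C = 417 + 0.62(4558) = 3242.96
S = 4558 − 3242.96 = 1315.04

S = 1315.04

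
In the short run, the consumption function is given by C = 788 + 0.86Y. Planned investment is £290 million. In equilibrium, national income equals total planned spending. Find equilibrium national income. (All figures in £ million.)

Y = C + I = 788 + 0.86Y + 290
Y − 0.86Y = 1078
0.14Y = 1078, so Y = 1078/0.14 = 7700

Y = 7700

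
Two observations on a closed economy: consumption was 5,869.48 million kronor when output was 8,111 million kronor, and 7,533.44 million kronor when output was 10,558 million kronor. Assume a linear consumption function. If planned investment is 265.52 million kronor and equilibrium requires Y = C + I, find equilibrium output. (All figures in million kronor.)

MPC = (7533.44 − 5869.48)/(10558 − 8111) = 1663.96/2447 = 0.68
a = 5869.48 − 0.68(8111) = 354
Equilibrium: Y = 354 + 0.68Y + 265.52
0.32Y = 619.52, so Y = 619.52/0.32 = 1936

Y = 1936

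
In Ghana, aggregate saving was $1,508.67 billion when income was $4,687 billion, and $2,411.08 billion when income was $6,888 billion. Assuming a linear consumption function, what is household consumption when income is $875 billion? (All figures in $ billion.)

C = 929.25

MPS = ΔS/ΔY = (2411.08 − 1508.67)/(6888 − 4687) = 902.41/2201 = 0.41
MPC = 1 − MPS = 0.59
Autonomous saving = 1508.67 − 0.41(4687) = -413, so a = 413
C = 413 + 0.59(875) = 413 + 516.25 = 929.25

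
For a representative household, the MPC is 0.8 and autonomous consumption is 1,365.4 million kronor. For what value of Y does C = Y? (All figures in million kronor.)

Y = 6827

At break-even, C = Y: 1365.4 + 0.8Y = Y
0.2Y = 1365.4, so Y = 1365.4/0.2 = 6827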